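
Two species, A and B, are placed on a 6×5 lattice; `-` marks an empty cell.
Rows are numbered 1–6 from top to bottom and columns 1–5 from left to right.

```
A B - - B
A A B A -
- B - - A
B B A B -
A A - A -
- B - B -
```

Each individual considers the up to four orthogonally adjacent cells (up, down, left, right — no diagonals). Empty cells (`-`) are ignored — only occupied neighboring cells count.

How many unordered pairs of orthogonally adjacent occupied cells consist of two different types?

Scan each occupied cell's neighbors to the right and below so each pair is counted once.
From row 1: 2 unlike of 3 pairs (running 2/3).
From row 2: 3 unlike of 4 pairs (running 5/7).
From row 3: 0 unlike of 1 pairs (running 5/8).
From row 4: 5 unlike of 6 pairs (running 10/14).
From row 5: 2 unlike of 3 pairs (running 12/17).
Total adjacent occupied pairs: 17; unlike-type pairs: 12.

12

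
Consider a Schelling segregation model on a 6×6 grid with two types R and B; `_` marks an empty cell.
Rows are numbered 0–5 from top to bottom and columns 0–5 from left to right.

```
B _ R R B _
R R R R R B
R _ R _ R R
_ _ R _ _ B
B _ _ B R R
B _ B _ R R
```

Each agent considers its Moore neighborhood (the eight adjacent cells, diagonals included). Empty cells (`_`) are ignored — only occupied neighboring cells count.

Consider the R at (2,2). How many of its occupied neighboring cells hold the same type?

Occupied neighbors of (2,2): (1,1)=R, (1,2)=R, (1,3)=R, (3,2)=R.
Same type (R): 4 of 4.

4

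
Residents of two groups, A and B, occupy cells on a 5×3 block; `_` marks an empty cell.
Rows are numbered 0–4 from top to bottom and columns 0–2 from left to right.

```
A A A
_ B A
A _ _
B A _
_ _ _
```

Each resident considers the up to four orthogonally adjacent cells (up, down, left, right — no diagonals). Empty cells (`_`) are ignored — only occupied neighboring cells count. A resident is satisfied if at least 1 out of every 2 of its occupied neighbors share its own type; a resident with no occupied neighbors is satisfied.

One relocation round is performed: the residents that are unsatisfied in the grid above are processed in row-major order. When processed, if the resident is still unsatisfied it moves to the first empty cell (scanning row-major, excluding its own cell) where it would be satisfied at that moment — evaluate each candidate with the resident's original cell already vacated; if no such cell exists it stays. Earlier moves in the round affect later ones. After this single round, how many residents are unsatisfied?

0

Initially unsatisfied (in order): (1,1), (2,0), (3,0), (3,1).
  (1,1) → (4,0).
  (2,0) → (1,0).
  (3,0): now satisfied by earlier moves; stays.
  (3,1) → (1,1).
Resulting grid:
A A A
A A A
_ _ _
B _ _
B _ _
All satisfied now.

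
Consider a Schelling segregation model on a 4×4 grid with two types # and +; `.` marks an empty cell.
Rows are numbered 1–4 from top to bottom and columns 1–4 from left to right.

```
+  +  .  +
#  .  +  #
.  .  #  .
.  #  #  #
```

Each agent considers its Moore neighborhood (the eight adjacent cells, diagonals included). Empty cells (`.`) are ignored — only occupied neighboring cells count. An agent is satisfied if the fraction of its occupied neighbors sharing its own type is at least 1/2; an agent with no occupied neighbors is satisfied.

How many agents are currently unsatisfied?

2

Row 1: (1,1)+ 1/2 satisfied · (1,2)+ 2/3 satisfied · (1,4)+ 1/2 satisfied
Row 2: (2,1)# 0/2 not · (2,3)+ 2/4 satisfied · (2,4)# 1/3 not
Row 3: (3,3)# 4/5 satisfied
Row 4: (4,2)# 2/2 satisfied · (4,3)# 3/3 satisfied · (4,4)# 2/2 satisfied
Unsatisfied: (2,1), (2,4) — 2 in total.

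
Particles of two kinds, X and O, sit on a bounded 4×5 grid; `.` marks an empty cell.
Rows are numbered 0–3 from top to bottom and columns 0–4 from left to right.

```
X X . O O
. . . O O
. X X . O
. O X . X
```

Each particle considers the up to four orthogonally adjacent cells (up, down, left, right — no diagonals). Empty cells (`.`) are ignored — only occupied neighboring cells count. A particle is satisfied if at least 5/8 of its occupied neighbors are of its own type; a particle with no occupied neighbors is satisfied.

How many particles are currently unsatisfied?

(0,0)X 1/1 ✓
(0,1)X 1/1 ✓
(0,3)O 2/2 ✓
(0,4)O 2/2 ✓
(1,3)O 2/2 ✓
(1,4)O 3/3 ✓
(2,1)X 1/2 ✗
(2,2)X 2/2 ✓
(2,4)O 1/2 ✗
(3,1)O 0/2 ✗
(3,2)X 1/2 ✗
(3,4)X 0/1 ✗
Unsatisfied: (2,1), (2,4), (3,1), (3,2), (3,4) — 5 in total.

5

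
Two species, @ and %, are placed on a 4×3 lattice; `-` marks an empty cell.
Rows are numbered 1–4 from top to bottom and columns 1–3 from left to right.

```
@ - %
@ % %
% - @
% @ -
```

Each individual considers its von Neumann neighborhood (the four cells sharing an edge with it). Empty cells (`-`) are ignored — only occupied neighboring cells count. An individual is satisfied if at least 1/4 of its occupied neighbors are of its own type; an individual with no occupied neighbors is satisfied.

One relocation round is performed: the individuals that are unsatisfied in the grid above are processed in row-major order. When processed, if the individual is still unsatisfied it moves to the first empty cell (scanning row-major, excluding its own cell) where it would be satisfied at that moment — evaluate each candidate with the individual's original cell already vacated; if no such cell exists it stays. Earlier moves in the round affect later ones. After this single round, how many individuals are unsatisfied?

0

Initially unsatisfied (in order): (3,3), (4,2).
  (3,3) → (1,2).
  (4,2) → (4,3).
Resulting grid:
@ @ %
@ % %
% - -
% - @
All satisfied now.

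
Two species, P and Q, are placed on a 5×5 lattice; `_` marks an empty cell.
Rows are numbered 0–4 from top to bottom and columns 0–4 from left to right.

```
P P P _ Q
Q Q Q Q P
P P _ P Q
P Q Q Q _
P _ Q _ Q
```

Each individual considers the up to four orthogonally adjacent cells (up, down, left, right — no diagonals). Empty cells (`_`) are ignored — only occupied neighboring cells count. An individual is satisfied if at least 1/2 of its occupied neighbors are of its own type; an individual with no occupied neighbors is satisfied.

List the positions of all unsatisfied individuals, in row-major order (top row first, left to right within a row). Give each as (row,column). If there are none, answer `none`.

(0,4), (1,0), (1,3), (1,4), (2,1), (2,3), (2,4), (3,1)

(0,0)P 1/2 ok
(0,1)P 2/3 ok
(0,2)P 1/2 ok
(0,4)Q 0/1 unhappy
(1,0)Q 1/3 unhappy
(1,1)Q 2/4 ok
(1,2)Q 2/3 ok
(1,3)Q 1/3 unhappy
(1,4)P 0/3 unhappy
(2,0)P 2/3 ok
(2,1)P 1/3 unhappy
(2,3)P 0/3 unhappy
(2,4)Q 0/2 unhappy
(3,0)P 2/3 ok
(3,1)Q 1/3 unhappy
(3,2)Q 3/3 ok
(3,3)Q 1/2 ok
(4,0)P 1/1 ok
(4,2)Q 1/1 ok
(4,4)Q 0/0 ok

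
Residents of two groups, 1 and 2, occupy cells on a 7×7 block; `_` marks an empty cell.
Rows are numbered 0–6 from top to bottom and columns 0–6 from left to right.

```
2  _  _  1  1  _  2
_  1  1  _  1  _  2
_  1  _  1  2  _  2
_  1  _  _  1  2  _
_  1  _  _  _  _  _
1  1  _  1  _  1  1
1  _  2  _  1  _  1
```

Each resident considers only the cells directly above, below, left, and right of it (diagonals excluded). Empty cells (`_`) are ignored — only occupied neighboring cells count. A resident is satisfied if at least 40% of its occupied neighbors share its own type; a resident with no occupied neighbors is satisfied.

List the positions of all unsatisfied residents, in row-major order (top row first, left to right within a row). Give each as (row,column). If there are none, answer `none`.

Row 0: (0,0)2 0/0 satisfied · (0,3)1 1/1 satisfied · (0,4)1 2/2 satisfied · (0,6)2 1/1 satisfied
Row 1: (1,1)1 2/2 satisfied · (1,2)1 1/1 satisfied · (1,4)1 1/2 satisfied · (1,6)2 2/2 satisfied
Row 2: (2,1)1 2/2 satisfied · (2,3)1 0/1 not · (2,4)2 0/3 not · (2,6)2 1/1 satisfied
Row 3: (3,1)1 2/2 satisfied · (3,4)1 0/2 not · (3,5)2 0/1 not
Row 4: (4,1)1 2/2 satisfied
Row 5: (5,0)1 2/2 satisfied · (5,1)1 2/2 satisfied · (5,3)1 0/0 satisfied · (5,5)1 1/1 satisfied · (5,6)1 2/2 satisfied
Row 6: (6,0)1 1/1 satisfied · (6,2)2 0/0 satisfied · (6,4)1 0/0 satisfied · (6,6)1 1/1 satisfied

(2,3), (2,4), (3,4), (3,5)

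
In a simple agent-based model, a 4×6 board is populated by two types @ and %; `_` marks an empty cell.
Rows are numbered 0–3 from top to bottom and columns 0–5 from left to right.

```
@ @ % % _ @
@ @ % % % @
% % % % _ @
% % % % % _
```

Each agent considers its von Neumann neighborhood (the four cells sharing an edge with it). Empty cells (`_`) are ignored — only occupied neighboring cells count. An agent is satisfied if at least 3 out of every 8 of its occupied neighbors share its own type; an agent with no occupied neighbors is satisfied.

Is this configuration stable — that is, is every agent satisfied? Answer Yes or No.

Row 0: (0,0)@ 2/2 satisfied · (0,1)@ 2/3 satisfied · (0,2)% 2/3 satisfied · (0,3)% 2/2 satisfied · (0,5)@ 1/1 satisfied
Row 1: (1,0)@ 2/3 satisfied · (1,1)@ 2/4 satisfied · (1,2)% 3/4 satisfied · (1,3)% 4/4 satisfied · (1,4)% 1/2 satisfied · (1,5)@ 2/3 satisfied
Row 2: (2,0)% 2/3 satisfied · (2,1)% 3/4 satisfied · (2,2)% 4/4 satisfied · (2,3)% 3/3 satisfied · (2,5)@ 1/1 satisfied
Row 3: (3,0)% 2/2 satisfied · (3,1)% 3/3 satisfied · (3,2)% 3/3 satisfied · (3,3)% 3/3 satisfied · (3,4)% 1/1 satisfied
All meet the threshold, so the configuration is stable.

Yes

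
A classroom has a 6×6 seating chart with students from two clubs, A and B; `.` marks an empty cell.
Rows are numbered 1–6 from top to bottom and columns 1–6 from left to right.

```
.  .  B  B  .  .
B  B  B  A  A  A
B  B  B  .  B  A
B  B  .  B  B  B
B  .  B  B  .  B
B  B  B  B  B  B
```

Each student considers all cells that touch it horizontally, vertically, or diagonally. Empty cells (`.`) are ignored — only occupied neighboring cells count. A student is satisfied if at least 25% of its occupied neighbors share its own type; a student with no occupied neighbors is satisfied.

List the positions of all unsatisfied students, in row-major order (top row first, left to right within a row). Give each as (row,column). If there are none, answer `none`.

(2,4)

Row 1: (1,3)B 3/4 ✓ · (1,4)B 2/4 ✓
Row 2: (2,1)B 3/3 ✓ · (2,2)B 6/6 ✓ · (2,3)B 5/6 ✓ · (2,4)A 1/6 ✗ · (2,5)A 3/5 ✓ · (2,6)A 2/3 ✓
Row 3: (3,1)B 5/5 ✓ · (3,2)B 7/7 ✓ · (3,3)B 5/6 ✓ · (3,5)B 3/7 ✓ · (3,6)A 2/5 ✓
Row 4: (4,1)B 4/4 ✓ · (4,2)B 6/6 ✓ · (4,4)B 5/5 ✓ · (4,5)B 5/6 ✓ · (4,6)B 3/4 ✓
Row 5: (5,1)B 4/4 ✓ · (5,3)B 6/6 ✓ · (5,4)B 6/6 ✓ · (5,6)B 4/4 ✓
Row 6: (6,1)B 2/2 ✓ · (6,2)B 4/4 ✓ · (6,3)B 4/4 ✓ · (6,4)B 4/4 ✓ · (6,5)B 4/4 ✓ · (6,6)B 2/2 ✓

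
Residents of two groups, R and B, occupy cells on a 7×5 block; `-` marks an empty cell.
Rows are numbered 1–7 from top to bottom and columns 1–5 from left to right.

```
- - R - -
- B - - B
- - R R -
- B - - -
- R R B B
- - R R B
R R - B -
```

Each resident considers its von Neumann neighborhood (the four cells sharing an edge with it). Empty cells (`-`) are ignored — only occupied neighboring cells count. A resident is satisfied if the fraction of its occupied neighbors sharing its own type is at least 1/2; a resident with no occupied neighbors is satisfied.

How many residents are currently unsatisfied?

(1,3)R 0/0 satisfied
(2,2)B 0/0 satisfied
(2,5)B 0/0 satisfied
(3,3)R 1/1 satisfied
(3,4)R 1/1 satisfied
(4,2)B 0/1 not
(5,2)R 1/2 satisfied
(5,3)R 2/3 satisfied
(5,4)B 1/3 not
(5,5)B 2/2 satisfied
(6,3)R 2/2 satisfied
(6,4)R 1/4 not
(6,5)B 1/2 satisfied
(7,1)R 1/1 satisfied
(7,2)R 1/1 satisfied
(7,4)B 0/1 not
Unsatisfied: (4,2), (5,4), (6,4), (7,4) — 4 in total.

4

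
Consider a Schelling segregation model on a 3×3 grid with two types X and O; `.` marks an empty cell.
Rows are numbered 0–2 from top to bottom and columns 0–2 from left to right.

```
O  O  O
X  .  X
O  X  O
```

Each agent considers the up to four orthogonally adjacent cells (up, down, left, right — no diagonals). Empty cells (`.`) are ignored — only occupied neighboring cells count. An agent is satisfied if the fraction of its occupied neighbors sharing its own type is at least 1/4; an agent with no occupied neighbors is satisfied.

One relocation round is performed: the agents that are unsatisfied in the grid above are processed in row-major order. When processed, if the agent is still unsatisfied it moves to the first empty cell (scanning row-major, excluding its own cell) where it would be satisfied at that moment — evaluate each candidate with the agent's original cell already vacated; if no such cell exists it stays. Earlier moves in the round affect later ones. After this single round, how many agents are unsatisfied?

Initially unsatisfied (in order): (1,0), (1,2), (2,0), (2,1), (2,2).
  (1,0) → (1,1).
  (1,2): now satisfied by earlier moves; stays.
  (2,0) → (1,0).
  (2,1): now satisfied by earlier moves; stays.
  (2,2) → (2,0).
Resulting grid:
O O O
O X X
O X .
All satisfied now.

0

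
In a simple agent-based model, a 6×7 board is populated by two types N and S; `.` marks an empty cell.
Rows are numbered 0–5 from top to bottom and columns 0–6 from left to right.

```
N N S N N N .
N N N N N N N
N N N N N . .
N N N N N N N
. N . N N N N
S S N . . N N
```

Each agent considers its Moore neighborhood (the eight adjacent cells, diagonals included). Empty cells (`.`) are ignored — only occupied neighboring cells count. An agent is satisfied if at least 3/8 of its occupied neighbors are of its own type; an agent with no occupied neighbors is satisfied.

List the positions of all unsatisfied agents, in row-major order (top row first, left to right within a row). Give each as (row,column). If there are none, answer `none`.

(0,0)N 3/3 satisfied
(0,1)N 4/5 satisfied
(0,2)S 0/5 not
(0,3)N 4/5 satisfied
(0,4)N 5/5 satisfied
(0,5)N 4/4 satisfied
(1,0)N 5/5 satisfied
(1,1)N 7/8 satisfied
(1,2)N 7/8 satisfied
(1,3)N 7/8 satisfied
(1,4)N 7/7 satisfied
(1,5)N 5/5 satisfied
(1,6)N 2/2 satisfied
(2,0)N 5/5 satisfied
(2,1)N 8/8 satisfied
(2,2)N 8/8 satisfied
(2,3)N 8/8 satisfied
(2,4)N 7/7 satisfied
(3,0)N 4/4 satisfied
(3,1)N 6/6 satisfied
(3,2)N 7/7 satisfied
(3,3)N 7/7 satisfied
(3,4)N 7/7 satisfied
(3,5)N 6/6 satisfied
(3,6)N 3/3 satisfied
(4,1)N 4/6 satisfied
(4,3)N 5/5 satisfied
(4,4)N 6/6 satisfied
(4,5)N 7/7 satisfied
(4,6)N 5/5 satisfied
(5,0)S 1/2 satisfied
(5,1)S 1/3 not
(5,2)N 2/3 satisfied
(5,5)N 4/4 satisfied
(5,6)N 3/3 satisfied

(0,2), (5,1)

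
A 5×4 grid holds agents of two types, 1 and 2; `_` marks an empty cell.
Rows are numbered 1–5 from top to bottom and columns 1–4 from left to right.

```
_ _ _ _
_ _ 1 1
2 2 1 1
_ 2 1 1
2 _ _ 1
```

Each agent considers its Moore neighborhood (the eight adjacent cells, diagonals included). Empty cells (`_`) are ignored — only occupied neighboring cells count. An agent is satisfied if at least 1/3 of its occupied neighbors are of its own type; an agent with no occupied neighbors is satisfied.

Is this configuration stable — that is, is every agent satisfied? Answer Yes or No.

(2,3)1 3/4 satisfied
(2,4)1 3/3 satisfied
(3,1)2 2/2 satisfied
(3,2)2 2/5 satisfied
(3,3)1 5/7 satisfied
(3,4)1 5/5 satisfied
(4,2)2 3/5 satisfied
(4,3)1 4/6 satisfied
(4,4)1 4/4 satisfied
(5,1)2 1/1 satisfied
(5,4)1 2/2 satisfied
All meet the threshold, so the configuration is stable.

Yes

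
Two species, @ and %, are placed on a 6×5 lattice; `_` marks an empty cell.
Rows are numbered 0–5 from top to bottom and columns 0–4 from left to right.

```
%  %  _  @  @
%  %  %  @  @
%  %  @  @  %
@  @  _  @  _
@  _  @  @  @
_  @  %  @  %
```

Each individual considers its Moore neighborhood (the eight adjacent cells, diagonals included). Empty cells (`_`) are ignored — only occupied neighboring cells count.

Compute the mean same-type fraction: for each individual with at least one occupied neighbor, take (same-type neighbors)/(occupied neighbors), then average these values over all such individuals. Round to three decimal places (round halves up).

0.659

Row 0: (0,0)% 3/3 · (0,1)% 4/4 · (0,3)@ 3/4 · (0,4)@ 3/3
Row 1: (1,0)% 5/5 · (1,1)% 6/7 · (1,2)% 3/7 · (1,3)@ 5/7 · (1,4)@ 4/5
Row 2: (2,0)% 3/5 · (2,1)% 4/7 · (2,2)@ 4/7 · (2,3)@ 4/6 · (2,4)% 0/4
Row 3: (3,0)@ 2/4 · (3,1)@ 4/6 · (3,3)@ 5/6
Row 4: (4,0)@ 3/3 · (4,2)@ 5/6 · (4,3)@ 4/6 · (4,4)@ 3/4
Row 5: (5,1)@ 2/3 · (5,2)% 0/4 · (5,3)@ 3/5 · (5,4)% 0/3
Sum over 25 individuals: 3/3 + 4/4 + 3/4 + 3/3 + 5/5 + 6/7 + 3/7 + 5/7 + 4/5 + 3/5 + 4/7 + 4/7 + 4/6 + 0/4 + 2/4 + 4/6 + 5/6 + 3/3 + 5/6 + 4/6 + 3/4 + 2/3 + 0/4 + 3/5 + 0/3 = 346/21; mean = 346/21 ÷ 25 = 346/525 = 0.659047… → 0.659.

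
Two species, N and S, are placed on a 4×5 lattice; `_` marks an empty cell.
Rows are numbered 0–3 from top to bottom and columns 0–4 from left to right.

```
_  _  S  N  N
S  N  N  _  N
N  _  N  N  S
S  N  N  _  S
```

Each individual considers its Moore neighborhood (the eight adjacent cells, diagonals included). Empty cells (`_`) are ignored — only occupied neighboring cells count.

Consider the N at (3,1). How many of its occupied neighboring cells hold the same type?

3

Occupied neighbors of (3,1): (2,0)=N, (2,2)=N, (3,0)=S, (3,2)=N.
Same type (N): 3 of 4.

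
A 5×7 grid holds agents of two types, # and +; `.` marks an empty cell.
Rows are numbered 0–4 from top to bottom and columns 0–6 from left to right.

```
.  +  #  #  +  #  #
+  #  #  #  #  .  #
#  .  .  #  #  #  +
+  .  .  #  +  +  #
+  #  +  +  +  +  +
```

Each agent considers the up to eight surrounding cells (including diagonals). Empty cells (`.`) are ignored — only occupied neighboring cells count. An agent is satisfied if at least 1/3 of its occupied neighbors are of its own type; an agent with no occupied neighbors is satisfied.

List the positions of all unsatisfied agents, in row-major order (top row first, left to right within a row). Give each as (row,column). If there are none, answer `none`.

(0,1)+ 1/4 unhappy
(0,2)# 4/5 ok
(0,3)# 4/5 ok
(0,4)+ 0/4 unhappy
(0,5)# 3/4 ok
(0,6)# 2/2 ok
(1,0)+ 1/3 ok
(1,1)# 3/5 ok
(1,2)# 5/6 ok
(1,3)# 6/7 ok
(1,4)# 6/7 ok
(1,6)# 3/4 ok
(2,0)# 1/3 ok
(2,3)# 5/6 ok
(2,4)# 5/7 ok
(2,5)# 4/7 ok
(2,6)+ 1/4 unhappy
(3,0)+ 1/3 ok
(3,3)# 2/6 ok
(3,4)+ 4/8 ok
(3,5)+ 5/8 ok
(3,6)# 1/5 unhappy
(4,0)+ 1/2 ok
(4,1)# 0/3 unhappy
(4,2)+ 1/3 ok
(4,3)+ 3/4 ok
(4,4)+ 4/5 ok
(4,5)+ 4/5 ok
(4,6)+ 2/3 ok

(0,1), (0,4), (2,6), (3,6), (4,1)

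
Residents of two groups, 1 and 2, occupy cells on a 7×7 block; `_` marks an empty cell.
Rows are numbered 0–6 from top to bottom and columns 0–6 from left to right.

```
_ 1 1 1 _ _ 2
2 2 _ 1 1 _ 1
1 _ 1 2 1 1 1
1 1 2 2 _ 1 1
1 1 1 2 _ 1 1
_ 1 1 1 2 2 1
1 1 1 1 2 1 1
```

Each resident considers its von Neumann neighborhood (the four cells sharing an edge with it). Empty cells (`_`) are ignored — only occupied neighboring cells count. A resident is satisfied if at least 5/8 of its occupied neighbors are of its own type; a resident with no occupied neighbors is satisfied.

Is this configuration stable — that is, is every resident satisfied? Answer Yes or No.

No

Row 0: (0,1)1 1/2 ✗ · (0,2)1 2/2 ✓ · (0,3)1 2/2 ✓ · (0,6)2 0/1 ✗
Row 1: (1,0)2 1/2 ✗ · (1,1)2 1/2 ✗ · (1,3)1 2/3 ✓ · (1,4)1 2/2 ✓ · (1,6)1 1/2 ✗
Row 2: (2,0)1 1/2 ✗ · (2,2)1 0/2 ✗ · (2,3)2 1/4 ✗ · (2,4)1 2/3 ✓ · (2,5)1 3/3 ✓ · (2,6)1 3/3 ✓
Row 3: (3,0)1 3/3 ✓ · (3,1)1 2/3 ✓ · (3,2)2 1/4 ✗ · (3,3)2 3/3 ✓ · (3,5)1 3/3 ✓ · (3,6)1 3/3 ✓
Row 4: (4,0)1 2/2 ✓ · (4,1)1 4/4 ✓ · (4,2)1 2/4 ✗ · (4,3)2 1/3 ✗ · (4,5)1 2/3 ✓ · (4,6)1 3/3 ✓
Row 5: (5,1)1 3/3 ✓ · (5,2)1 4/4 ✓ · (5,3)1 2/4 ✗ · (5,4)2 2/3 ✓ · (5,5)2 1/4 ✗ · (5,6)1 2/3 ✓
Row 6: (6,0)1 1/1 ✓ · (6,1)1 3/3 ✓ · (6,2)1 3/3 ✓ · (6,3)1 2/3 ✓ · (6,4)2 1/3 ✗ · (6,5)1 1/3 ✗ · (6,6)1 2/2 ✓
For instance (0,1) has only 1/2 same-type neighbors, below 5/8.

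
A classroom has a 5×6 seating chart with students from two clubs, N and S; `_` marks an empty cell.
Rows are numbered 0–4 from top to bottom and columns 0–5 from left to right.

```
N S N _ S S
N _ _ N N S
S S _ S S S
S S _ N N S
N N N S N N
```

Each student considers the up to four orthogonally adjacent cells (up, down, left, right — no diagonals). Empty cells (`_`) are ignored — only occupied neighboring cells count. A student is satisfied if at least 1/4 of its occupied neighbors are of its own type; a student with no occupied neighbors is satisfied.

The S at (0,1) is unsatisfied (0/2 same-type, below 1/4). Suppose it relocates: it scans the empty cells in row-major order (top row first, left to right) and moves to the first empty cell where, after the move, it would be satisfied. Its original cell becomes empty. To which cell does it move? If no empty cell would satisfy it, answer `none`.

(0,3)

Vacating (0,1). Empty cells in order:
  (0,3): 1/3 same-type → satisfied — stop here.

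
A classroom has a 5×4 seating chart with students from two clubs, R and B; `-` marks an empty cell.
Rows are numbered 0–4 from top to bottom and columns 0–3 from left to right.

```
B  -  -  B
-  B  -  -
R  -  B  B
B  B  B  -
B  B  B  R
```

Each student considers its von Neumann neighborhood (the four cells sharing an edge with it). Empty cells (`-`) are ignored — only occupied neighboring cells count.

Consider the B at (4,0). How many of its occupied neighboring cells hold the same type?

2

Occupied neighbors of (4,0): (3,0)=B, (4,1)=B.
Same type (B): 2 of 2.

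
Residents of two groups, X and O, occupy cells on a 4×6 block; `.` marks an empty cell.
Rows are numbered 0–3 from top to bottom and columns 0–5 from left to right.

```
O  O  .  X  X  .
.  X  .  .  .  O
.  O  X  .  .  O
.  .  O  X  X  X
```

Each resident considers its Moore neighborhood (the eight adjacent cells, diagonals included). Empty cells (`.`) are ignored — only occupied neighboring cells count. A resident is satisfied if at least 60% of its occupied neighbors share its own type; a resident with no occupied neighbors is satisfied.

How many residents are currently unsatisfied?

Row 0: (0,0)O 1/2 not · (0,1)O 1/2 not · (0,3)X 1/1 satisfied · (0,4)X 1/2 not
Row 1: (1,1)X 1/4 not · (1,5)O 1/2 not
Row 2: (2,1)O 1/3 not · (2,2)X 2/4 not · (2,5)O 1/3 not
Row 3: (3,2)O 1/3 not · (3,3)X 2/3 satisfied · (3,4)X 2/3 satisfied · (3,5)X 1/2 not
Unsatisfied: (0,0), (0,1), (0,4), (1,1), (1,5), (2,1), (2,2), (2,5), (3,2), (3,5) — 10 in total.

10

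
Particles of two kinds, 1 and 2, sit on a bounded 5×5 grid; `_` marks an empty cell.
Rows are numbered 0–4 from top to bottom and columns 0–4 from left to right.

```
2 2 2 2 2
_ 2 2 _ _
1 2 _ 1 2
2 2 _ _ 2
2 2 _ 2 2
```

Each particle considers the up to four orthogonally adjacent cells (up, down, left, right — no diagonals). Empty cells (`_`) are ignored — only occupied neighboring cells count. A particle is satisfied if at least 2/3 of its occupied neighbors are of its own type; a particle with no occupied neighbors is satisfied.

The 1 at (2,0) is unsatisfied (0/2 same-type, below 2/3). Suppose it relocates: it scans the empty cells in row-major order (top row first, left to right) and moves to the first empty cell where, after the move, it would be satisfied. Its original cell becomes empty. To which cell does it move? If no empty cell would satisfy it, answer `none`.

Vacating (2,0). Empty cells in order:
  (1,0): 0/2 same-type → still unsatisfied.
  (1,3): 1/3 same-type → still unsatisfied.
  (1,4): 0/2 same-type → still unsatisfied.
  (2,2): 1/3 same-type → still unsatisfied.
  (3,2): 0/1 same-type → still unsatisfied.
  (3,3): 1/3 same-type → still unsatisfied.
  (4,2): 0/2 same-type → still unsatisfied.

none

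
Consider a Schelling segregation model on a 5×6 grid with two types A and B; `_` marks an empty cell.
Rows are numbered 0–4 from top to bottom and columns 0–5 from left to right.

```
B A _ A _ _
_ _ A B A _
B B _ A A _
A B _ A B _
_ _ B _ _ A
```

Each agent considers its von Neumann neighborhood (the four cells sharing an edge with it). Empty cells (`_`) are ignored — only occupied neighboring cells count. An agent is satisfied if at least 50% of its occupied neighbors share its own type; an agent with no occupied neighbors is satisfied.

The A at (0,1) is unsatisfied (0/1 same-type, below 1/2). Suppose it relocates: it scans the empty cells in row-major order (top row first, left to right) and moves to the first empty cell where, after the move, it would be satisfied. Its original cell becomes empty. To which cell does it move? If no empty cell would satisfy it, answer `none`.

Vacating (0,1). Empty cells in order:
  (0,2): 2/2 same-type → satisfied — stop here.

(0,2)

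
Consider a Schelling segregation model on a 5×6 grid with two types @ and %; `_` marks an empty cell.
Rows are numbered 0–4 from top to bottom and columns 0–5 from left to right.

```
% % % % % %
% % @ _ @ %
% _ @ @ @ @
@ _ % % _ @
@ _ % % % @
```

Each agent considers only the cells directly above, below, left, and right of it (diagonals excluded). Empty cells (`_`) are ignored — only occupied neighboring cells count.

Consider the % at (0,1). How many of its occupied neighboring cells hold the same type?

Occupied neighbors of (0,1): (1,1)=%, (0,0)=%, (0,2)=%.
Same type (%): 3 of 3.

3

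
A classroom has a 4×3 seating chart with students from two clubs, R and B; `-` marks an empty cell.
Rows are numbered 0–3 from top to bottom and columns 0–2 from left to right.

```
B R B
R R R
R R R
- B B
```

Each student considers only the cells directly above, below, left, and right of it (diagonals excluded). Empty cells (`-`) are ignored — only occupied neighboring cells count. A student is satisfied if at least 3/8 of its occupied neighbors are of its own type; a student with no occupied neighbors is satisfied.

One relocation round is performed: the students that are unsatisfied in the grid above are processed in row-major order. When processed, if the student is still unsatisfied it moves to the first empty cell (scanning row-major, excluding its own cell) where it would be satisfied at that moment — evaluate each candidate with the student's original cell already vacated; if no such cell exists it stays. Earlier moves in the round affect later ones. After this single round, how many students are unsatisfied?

Initially unsatisfied (in order): (0,0), (0,1), (0,2).
  (0,0) → (3,0).
  (0,1): now satisfied by earlier moves; stays.
  (0,2): no empty cell satisfies it; stays.
Resulting grid:
- R B
R R R
R R R
B B B
Unsatisfied now: (0,2).

1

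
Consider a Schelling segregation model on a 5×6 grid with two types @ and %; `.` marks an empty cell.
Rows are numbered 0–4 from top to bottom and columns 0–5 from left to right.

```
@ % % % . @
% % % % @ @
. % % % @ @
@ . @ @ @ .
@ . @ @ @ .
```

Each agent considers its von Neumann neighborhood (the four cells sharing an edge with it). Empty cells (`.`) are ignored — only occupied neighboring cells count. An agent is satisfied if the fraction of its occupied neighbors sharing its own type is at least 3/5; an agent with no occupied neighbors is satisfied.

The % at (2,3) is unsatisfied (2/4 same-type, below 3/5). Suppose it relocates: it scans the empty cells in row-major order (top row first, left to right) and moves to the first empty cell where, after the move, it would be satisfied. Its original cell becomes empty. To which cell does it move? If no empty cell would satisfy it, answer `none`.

Vacating (2,3). Empty cells in order:
  (0,4): 1/3 same-type → still unsatisfied.
  (2,0): 2/3 same-type → satisfied — stop here.

(2,0)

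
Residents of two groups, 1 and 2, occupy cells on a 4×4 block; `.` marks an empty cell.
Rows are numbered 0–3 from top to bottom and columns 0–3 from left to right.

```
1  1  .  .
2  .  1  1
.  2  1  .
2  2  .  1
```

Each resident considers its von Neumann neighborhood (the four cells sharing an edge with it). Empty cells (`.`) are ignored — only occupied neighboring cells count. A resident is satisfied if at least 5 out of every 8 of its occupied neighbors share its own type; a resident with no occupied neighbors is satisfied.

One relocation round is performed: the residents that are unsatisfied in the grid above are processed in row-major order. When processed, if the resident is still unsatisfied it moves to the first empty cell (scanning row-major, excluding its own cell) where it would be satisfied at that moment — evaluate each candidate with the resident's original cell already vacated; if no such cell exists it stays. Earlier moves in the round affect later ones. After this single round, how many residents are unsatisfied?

0

Initially unsatisfied (in order): (0,0), (1,0), (2,1), (2,2).
  (0,0) → (0,2).
  (1,0): now satisfied by earlier moves; stays.
  (2,1) → (2,0).
  (2,2): now satisfied by earlier moves; stays.
Resulting grid:
. 1 1 .
2 . 1 1
2 . 1 .
2 2 . 1
All satisfied now.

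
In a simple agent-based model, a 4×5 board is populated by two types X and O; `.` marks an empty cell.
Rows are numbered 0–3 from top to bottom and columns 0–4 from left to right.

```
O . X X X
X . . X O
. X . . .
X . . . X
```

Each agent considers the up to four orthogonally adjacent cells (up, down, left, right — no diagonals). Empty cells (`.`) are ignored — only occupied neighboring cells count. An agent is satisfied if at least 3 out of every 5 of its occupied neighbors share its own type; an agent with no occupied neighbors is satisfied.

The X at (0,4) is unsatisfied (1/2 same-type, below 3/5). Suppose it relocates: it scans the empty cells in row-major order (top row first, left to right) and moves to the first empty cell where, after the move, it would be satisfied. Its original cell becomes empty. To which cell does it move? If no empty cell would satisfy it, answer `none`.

(1,1)

Vacating (0,4). Empty cells in order:
  (0,1): 1/2 same-type → still unsatisfied.
  (1,1): 2/2 same-type → satisfied — stop here.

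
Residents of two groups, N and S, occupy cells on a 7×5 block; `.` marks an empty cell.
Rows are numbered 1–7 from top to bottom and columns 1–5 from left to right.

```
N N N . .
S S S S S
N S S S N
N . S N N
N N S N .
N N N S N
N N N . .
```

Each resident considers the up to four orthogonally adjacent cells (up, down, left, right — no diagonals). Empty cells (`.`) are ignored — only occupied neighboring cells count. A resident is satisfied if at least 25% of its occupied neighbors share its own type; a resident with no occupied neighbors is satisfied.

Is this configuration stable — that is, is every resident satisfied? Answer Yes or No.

No

Row 1: (1,1)N 1/2 satisfied · (1,2)N 2/3 satisfied · (1,3)N 1/2 satisfied
Row 2: (2,1)S 1/3 satisfied · (2,2)S 3/4 satisfied · (2,3)S 3/4 satisfied · (2,4)S 3/3 satisfied · (2,5)S 1/2 satisfied
Row 3: (3,1)N 1/3 satisfied · (3,2)S 2/3 satisfied · (3,3)S 4/4 satisfied · (3,4)S 2/4 satisfied · (3,5)N 1/3 satisfied
Row 4: (4,1)N 2/2 satisfied · (4,3)S 2/3 satisfied · (4,4)N 2/4 satisfied · (4,5)N 2/2 satisfied
Row 5: (5,1)N 3/3 satisfied · (5,2)N 2/3 satisfied · (5,3)S 1/4 satisfied · (5,4)N 1/3 satisfied
Row 6: (6,1)N 3/3 satisfied · (6,2)N 4/4 satisfied · (6,3)N 2/4 satisfied · (6,4)S 0/3 not · (6,5)N 0/1 not
Row 7: (7,1)N 2/2 satisfied · (7,2)N 3/3 satisfied · (7,3)N 2/2 satisfied
For instance (6,4) has only 0/3 same-type neighbors, below 1/4.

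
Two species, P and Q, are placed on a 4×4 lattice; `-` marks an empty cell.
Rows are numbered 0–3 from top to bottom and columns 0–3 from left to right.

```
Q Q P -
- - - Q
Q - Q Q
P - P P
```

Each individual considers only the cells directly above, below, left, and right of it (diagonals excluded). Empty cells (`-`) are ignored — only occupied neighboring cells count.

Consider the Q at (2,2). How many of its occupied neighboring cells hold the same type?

Occupied neighbors of (2,2): (3,2)=P, (2,3)=Q.
Same type (Q): 1 of 2.

1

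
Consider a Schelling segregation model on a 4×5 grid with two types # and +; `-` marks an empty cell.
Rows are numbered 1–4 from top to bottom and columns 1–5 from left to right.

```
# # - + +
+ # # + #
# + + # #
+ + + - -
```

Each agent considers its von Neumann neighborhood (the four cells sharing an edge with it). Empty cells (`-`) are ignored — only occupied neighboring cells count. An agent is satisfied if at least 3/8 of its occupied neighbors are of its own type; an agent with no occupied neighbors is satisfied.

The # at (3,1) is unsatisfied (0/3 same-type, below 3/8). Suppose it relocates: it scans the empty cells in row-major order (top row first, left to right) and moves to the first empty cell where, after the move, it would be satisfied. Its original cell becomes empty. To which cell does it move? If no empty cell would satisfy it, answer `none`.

(1,3)

Vacating (3,1). Empty cells in order:
  (1,3): 2/3 same-type → satisfied — stop here.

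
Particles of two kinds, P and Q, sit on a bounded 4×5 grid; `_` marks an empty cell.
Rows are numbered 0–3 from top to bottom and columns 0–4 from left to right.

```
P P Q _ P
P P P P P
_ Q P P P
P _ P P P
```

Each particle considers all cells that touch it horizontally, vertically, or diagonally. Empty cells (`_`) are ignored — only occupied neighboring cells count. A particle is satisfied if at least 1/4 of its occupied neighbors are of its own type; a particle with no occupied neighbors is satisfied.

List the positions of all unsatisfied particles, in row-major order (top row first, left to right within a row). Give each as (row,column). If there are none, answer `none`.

(0,0)P 3/3 satisfied
(0,1)P 4/5 satisfied
(0,2)Q 0/4 not
(0,4)P 2/2 satisfied
(1,0)P 3/4 satisfied
(1,1)P 5/7 satisfied
(1,2)P 5/7 satisfied
(1,3)P 6/7 satisfied
(1,4)P 4/4 satisfied
(2,1)Q 0/6 not
(2,2)P 6/7 satisfied
(2,3)P 8/8 satisfied
(2,4)P 5/5 satisfied
(3,0)P 0/1 not
(3,2)P 3/4 satisfied
(3,3)P 5/5 satisfied
(3,4)P 3/3 satisfied

(0,2), (2,1), (3,0)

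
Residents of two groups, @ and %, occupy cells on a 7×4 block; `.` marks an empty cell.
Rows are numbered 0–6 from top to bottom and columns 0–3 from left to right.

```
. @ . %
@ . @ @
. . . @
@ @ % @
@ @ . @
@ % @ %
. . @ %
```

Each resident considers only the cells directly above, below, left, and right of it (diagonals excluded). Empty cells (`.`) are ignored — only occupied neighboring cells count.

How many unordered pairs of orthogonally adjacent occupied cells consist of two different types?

9

Scan each occupied cell's neighbors to the right and below so each pair is counted once.
Row 0: %(0,3)–@(1,3)≠  → 1/1 unlike.
Row 1: @(1,2)–@(1,3)= @(1,3)–@(2,3)=  → 0/2 unlike.
Row 2: @(2,3)–@(3,3)=  → 0/1 unlike.
Row 3: @(3,0)–@(3,1)= @(3,0)–@(4,0)= @(3,1)–%(3,2)≠ @(3,1)–@(4,1)= %(3,2)–@(3,3)≠ @(3,3)–@(4,3)=  → 2/6 unlike.
Row 4: @(4,0)–@(4,1)= @(4,0)–@(5,0)= @(4,1)–%(5,1)≠ @(4,3)–%(5,3)≠  → 2/4 unlike.
Row 5: @(5,0)–%(5,1)≠ %(5,1)–@(5,2)≠ @(5,2)–%(5,3)≠ @(5,2)–@(6,2)= %(5,3)–%(6,3)=  → 3/5 unlike.
Row 6: @(6,2)–%(6,3)≠  → 1/1 unlike.
Total adjacent occupied pairs: 20; unlike-type pairs: 9.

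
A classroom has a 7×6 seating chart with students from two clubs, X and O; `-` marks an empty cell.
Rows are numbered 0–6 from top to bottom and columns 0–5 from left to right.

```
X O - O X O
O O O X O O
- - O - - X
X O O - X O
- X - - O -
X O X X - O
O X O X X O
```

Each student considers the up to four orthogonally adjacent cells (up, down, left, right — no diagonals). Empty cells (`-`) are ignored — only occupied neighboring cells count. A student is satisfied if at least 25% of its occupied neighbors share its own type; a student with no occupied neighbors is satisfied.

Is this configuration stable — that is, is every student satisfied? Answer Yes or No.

No

(0,0)X 0/2 not
(0,1)O 1/2 satisfied
(0,3)O 0/2 not
(0,4)X 0/3 not
(0,5)O 1/2 satisfied
(1,0)O 1/2 satisfied
(1,1)O 3/3 satisfied
(1,2)O 2/3 satisfied
(1,3)X 0/3 not
(1,4)O 1/3 satisfied
(1,5)O 2/3 satisfied
(2,2)O 2/2 satisfied
(2,5)X 0/2 not
(3,0)X 0/1 not
(3,1)O 1/3 satisfied
(3,2)O 2/2 satisfied
(3,4)X 0/2 not
(3,5)O 0/2 not
(4,1)X 0/2 not
(4,4)O 0/1 not
(5,0)X 0/2 not
(5,1)O 0/4 not
(5,2)X 1/3 satisfied
(5,3)X 2/2 satisfied
(5,5)O 1/1 satisfied
(6,0)O 0/2 not
(6,1)X 0/3 not
(6,2)O 0/3 not
(6,3)X 2/3 satisfied
(6,4)X 1/2 satisfied
(6,5)O 1/2 satisfied
For instance (0,0) has only 0/2 same-type neighbors, below 1/4.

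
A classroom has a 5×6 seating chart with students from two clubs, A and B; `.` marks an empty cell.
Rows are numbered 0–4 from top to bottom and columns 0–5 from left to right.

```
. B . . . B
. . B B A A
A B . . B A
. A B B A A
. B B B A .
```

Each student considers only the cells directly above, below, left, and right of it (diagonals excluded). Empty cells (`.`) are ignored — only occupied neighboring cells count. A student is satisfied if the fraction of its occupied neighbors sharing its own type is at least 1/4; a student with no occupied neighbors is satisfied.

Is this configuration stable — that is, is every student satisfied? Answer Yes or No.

Row 0: (0,1)B 0/0 ✓ · (0,5)B 0/1 ✗
Row 1: (1,2)B 1/1 ✓ · (1,3)B 1/2 ✓ · (1,4)A 1/3 ✓ · (1,5)A 2/3 ✓
Row 2: (2,0)A 0/1 ✗ · (2,1)B 0/2 ✗ · (2,4)B 0/3 ✗ · (2,5)A 2/3 ✓
Row 3: (3,1)A 0/3 ✗ · (3,2)B 2/3 ✓ · (3,3)B 2/3 ✓ · (3,4)A 2/4 ✓ · (3,5)A 2/2 ✓
Row 4: (4,1)B 1/2 ✓ · (4,2)B 3/3 ✓ · (4,3)B 2/3 ✓ · (4,4)A 1/2 ✓
For instance (0,5) has only 0/1 same-type neighbors, below 1/4.

No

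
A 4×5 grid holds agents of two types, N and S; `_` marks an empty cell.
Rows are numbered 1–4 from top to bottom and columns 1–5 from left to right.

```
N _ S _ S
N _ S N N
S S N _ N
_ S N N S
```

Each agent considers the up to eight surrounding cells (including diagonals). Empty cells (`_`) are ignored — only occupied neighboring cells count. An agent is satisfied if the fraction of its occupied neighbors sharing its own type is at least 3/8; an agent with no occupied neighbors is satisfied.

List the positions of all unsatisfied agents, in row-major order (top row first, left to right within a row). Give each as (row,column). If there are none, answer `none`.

(1,5), (2,1), (4,5)

Row 1: (1,1)N 1/1 ok · (1,3)S 1/2 ok · (1,5)S 0/2 unhappy
Row 2: (2,1)N 1/3 unhappy · (2,3)S 2/4 ok · (2,4)N 3/6 ok · (2,5)N 2/3 ok
Row 3: (3,1)S 2/3 ok · (3,2)S 3/6 ok · (3,3)N 3/6 ok · (3,5)N 3/4 ok
Row 4: (4,2)S 2/4 ok · (4,3)N 2/4 ok · (4,4)N 3/4 ok · (4,5)S 0/2 unhappy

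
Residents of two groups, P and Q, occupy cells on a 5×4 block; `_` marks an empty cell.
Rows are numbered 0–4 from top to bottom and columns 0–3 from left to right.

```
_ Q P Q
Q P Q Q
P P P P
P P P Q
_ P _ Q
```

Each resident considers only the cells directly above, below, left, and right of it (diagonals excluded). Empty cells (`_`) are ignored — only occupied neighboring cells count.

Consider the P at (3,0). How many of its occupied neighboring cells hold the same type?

2

Occupied neighbors of (3,0): (2,0)=P, (3,1)=P.
Same type (P): 2 of 2.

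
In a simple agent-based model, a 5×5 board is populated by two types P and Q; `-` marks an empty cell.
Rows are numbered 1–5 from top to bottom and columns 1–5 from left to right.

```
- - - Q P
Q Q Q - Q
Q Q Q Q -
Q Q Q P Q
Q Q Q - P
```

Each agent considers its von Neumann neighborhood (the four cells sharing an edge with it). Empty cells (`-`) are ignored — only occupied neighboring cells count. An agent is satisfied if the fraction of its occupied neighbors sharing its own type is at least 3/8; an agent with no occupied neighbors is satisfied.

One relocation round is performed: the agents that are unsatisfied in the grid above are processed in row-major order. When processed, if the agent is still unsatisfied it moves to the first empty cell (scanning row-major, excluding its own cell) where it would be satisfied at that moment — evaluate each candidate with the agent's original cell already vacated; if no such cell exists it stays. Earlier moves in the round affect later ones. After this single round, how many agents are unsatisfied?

Initially unsatisfied (in order): (1,4), (1,5), (2,5), (4,4), (4,5), (5,5).
  (1,4) → (1,1).
  (1,5) → (1,4).
  (2,5): now satisfied by earlier moves; stays.
  (4,4) → (1,3).
  (4,5) → (1,2).
  (5,5): now satisfied by earlier moves; stays.
Resulting grid:
Q Q P P -
Q Q Q - Q
Q Q Q Q -
Q Q Q - -
Q Q Q - P
Unsatisfied now: (1,3).

1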